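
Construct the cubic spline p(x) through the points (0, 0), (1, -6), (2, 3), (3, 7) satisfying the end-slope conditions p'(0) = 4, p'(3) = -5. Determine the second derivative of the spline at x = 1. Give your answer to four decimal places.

Let σ_i = p''(x_i). Step sizes h_i = 1, 1, 1; slopes of the chords Δ_i = (y_(i+1) - y_i)/h_i = -6, 9, 4.
  1·σ_0 + 4·σ_1 + 1·σ_2 = 6(Δ_1 - Δ_0) = 90
  1·σ_1 + 4·σ_2 + 1·σ_3 = 6(Δ_2 - Δ_1) = -30
Clamped end conditions give two more equations: 2h_0·σ_0 + h_0·σ_1 = 6(Δ_0 - p'(0)) = -60 and h_2·σ_2 + 2h_2·σ_3 = 6(p'(3) - Δ_2) = -54.
Solving the tridiagonal system: σ_0 = -244/5, σ_1 = 188/5, σ_2 = -58/5, σ_3 = -106/5.

37.6000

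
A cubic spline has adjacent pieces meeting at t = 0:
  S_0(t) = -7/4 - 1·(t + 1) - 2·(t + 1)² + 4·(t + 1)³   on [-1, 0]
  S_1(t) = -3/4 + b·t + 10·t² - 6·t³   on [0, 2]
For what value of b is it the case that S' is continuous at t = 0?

7

S_0'(t) = -1 - 4·(t + 1) + 12·(t + 1)², so S_0'(0) = 7. On the right, S_1'(0) = b, so b = 7.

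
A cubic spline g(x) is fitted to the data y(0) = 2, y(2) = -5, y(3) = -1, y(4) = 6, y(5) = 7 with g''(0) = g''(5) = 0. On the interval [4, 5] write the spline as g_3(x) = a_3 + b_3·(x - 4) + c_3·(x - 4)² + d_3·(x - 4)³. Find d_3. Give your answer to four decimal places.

1.7267

Put M_i = g'' at the i-th knot. Here h = (2, 1, 1, 1) and Δ = (-7/2, 4, 7, 1), so the interior equations h_(i-1)·M_(i-1) + 2(h_(i-1)+h_i)·M_i + h_i·M_(i+1) = 6(Δ_i − Δ_(i-1)) read
  2·M_0 + 6·M_1 + 1·M_2 = 6(Δ_1 - Δ_0) = 45
  1·M_1 + 4·M_2 + 1·M_3 = 6(Δ_2 - Δ_1) = 18
  1·M_2 + 4·M_3 + 1·M_4 = 6(Δ_3 - Δ_2) = -36
Natural end conditions: M_0 = M_4 = 0.
Hence M_0 = 0, M_1 = 567/86, M_2 = 234/43, M_3 = -891/86, M_4 = 0.
On [4, 5], with g_3(x) = a_3 + b_3·(x - 4) + c_3·(x - 4)² + d_3·(x - 4)³: c_3 = M_3/2 = -891/172, d_3 = (M_4 - M_3)/(6h_3) = 297/172, b_3 = Δ_3 - h_3(2M_3 + M_4)/6 = 383/86.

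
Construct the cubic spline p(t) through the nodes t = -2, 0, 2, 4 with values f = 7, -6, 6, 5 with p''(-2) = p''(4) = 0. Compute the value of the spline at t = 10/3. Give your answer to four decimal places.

6.8543

Put m_i = p'' at the i-th knot. Here h = (2, 2, 2) and Δ = (-13/2, 6, -1/2), so the interior equations h_(i-1)·m_(i-1) + 2(h_(i-1)+h_i)·m_i + h_i·m_(i+1) = 6(Δ_i − Δ_(i-1)) read
  2·m_0 + 8·m_1 + 2·m_2 = 6(Δ_1 - Δ_0) = 75
  2·m_1 + 8·m_2 + 2·m_3 = 6(Δ_2 - Δ_1) = -39
Natural end conditions: m_0 = m_3 = 0.
Forward elimination and back-substitution give m_0 = 0, m_1 = 113/10, m_2 = -77/10, m_3 = 0.
On [2, 4], p(t) = 6 + 139/30·(t - 2) - 77/20·(t - 2)² + 77/120·(t - 2)³.
With (t - 2) = 4/3: p(10/3) = 2776/405.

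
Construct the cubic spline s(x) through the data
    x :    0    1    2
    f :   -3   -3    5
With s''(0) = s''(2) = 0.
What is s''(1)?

12

Let m_i = s''(x_i). Step sizes h_i = 1, 1; slopes of the chords Δ_i = (y_(i+1) - y_i)/h_i = 0, 8.
  1·m_0 + 4·m_1 + 1·m_2 = 6(Δ_1 - Δ_0) = 48
Natural end conditions: m_0 = m_2 = 0.
Hence m_0 = 0, m_1 = 12, m_2 = 0.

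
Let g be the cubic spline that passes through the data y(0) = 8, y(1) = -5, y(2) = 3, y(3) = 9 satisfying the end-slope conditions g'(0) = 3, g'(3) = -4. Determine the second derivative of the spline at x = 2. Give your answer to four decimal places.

-9.8667

Let M_i = g''(x_i). Step sizes h_i = 1, 1, 1; slopes of the chords Δ_i = (y_(i+1) - y_i)/h_i = -13, 8, 6.
  1·M_0 + 4·M_1 + 1·M_2 = 6(Δ_1 - Δ_0) = 126
  1·M_1 + 4·M_2 + 1·M_3 = 6(Δ_2 - Δ_1) = -12
Clamped end conditions give two more equations: 2h_0·M_0 + h_0·M_1 = 6(Δ_0 - g'(0)) = -96 and h_2·M_2 + 2h_2·M_3 = 6(g'(3) - Δ_2) = -60.
Solving the tridiagonal system: M_0 = -1114/15, M_1 = 788/15, M_2 = -148/15, M_3 = -376/15.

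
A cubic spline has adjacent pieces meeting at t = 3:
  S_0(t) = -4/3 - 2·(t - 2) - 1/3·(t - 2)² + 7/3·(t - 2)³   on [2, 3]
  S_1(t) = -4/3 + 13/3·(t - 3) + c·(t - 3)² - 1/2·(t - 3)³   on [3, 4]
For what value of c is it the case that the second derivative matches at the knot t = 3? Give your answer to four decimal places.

S_0''(t) = -2/3 + 14·(t - 2), so S_0''(3) = 40/3. On the right, S_1''(3) = 2c, so c = 20/3.

6.6667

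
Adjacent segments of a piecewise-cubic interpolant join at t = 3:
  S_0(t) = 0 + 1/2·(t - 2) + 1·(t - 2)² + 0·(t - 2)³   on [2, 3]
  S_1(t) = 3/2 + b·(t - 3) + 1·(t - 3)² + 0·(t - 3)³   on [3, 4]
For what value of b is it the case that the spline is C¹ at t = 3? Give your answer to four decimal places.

2.5000

S_0'(t) = 1/2 + 2·(t - 2) + 0·(t - 2)², so S_0'(3) = 5/2. On the right, S_1'(3) = b, so b = 5/2.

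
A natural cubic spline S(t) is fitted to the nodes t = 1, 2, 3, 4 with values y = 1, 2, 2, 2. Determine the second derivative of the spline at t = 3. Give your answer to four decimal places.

Let M_i = S''(x_i). Step sizes h_i = 1, 1, 1; slopes of the chords Δ_i = (y_(i+1) - y_i)/h_i = 1, 0, 0.
  1·M_0 + 4·M_1 + 1·M_2 = 6(Δ_1 - Δ_0) = -6
  1·M_1 + 4·M_2 + 1·M_3 = 6(Δ_2 - Δ_1) = 0
Natural end conditions: M_0 = M_3 = 0.
Forward elimination and back-substitution give M_0 = 0, M_1 = -8/5, M_2 = 2/5, M_3 = 0.

0.4000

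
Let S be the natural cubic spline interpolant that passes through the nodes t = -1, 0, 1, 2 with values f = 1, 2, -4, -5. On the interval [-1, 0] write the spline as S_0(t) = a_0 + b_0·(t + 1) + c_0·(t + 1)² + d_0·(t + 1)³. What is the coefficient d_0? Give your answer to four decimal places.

-2.2000

With M_i denoting the second derivative at x_i, h_i = 1, 1, 1, and Δ_i = (y_(i+1) − y_i)/h_i = 1, -6, -1:
  1·M_0 + 4·M_1 + 1·M_2 = 6(Δ_1 - Δ_0) = -42
  1·M_1 + 4·M_2 + 1·M_3 = 6(Δ_2 - Δ_1) = 30
Natural end conditions: M_0 = M_3 = 0.
Solving the tridiagonal system: M_0 = 0, M_1 = -66/5, M_2 = 54/5, M_3 = 0.
On [-1, 0], with S_0(t) = a_0 + b_0·(t + 1) + c_0·(t + 1)² + d_0·(t + 1)³: c_0 = M_0/2 = 0, d_0 = (M_1 - M_0)/(6h_0) = -11/5, b_0 = Δ_0 - h_0(2M_0 + M_1)/6 = 16/5.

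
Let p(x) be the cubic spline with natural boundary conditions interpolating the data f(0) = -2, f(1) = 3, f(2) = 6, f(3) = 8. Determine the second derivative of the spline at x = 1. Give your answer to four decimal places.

-2.8000

Let M_i = p''(x_i). Step sizes h_i = 1, 1, 1; slopes of the chords Δ_i = (y_(i+1) - y_i)/h_i = 5, 3, 2.
  1·M_0 + 4·M_1 + 1·M_2 = 6(Δ_1 - Δ_0) = -12
  1·M_1 + 4·M_2 + 1·M_3 = 6(Δ_2 - Δ_1) = -6
Natural end conditions: M_0 = M_3 = 0.
Solving the tridiagonal system: M_0 = 0, M_1 = -14/5, M_2 = -4/5, M_3 = 0.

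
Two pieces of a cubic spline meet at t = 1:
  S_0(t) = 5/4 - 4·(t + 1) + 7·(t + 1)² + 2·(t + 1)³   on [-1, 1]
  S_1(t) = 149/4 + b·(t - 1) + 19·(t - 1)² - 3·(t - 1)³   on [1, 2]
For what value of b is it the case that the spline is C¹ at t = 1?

48

S_0'(t) = -4 + 14·(t + 1) + 6·(t + 1)², so S_0'(1) = 48. On the right, S_1'(1) = b, so b = 48.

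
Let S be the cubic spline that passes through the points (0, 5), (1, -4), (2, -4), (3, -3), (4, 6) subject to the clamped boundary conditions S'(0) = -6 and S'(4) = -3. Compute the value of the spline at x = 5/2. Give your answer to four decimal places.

Let m_i = S''(x_i). Step sizes h_i = 1, 1, 1, 1; slopes of the chords Δ_i = (y_(i+1) - y_i)/h_i = -9, 0, 1, 9.
  1·m_0 + 4·m_1 + 1·m_2 = 6(Δ_1 - Δ_0) = 54
  1·m_1 + 4·m_2 + 1·m_3 = 6(Δ_2 - Δ_1) = 6
  1·m_2 + 4·m_3 + 1·m_4 = 6(Δ_3 - Δ_2) = 48
Clamped end conditions give two more equations: 2h_0·m_0 + h_0·m_1 = 6(Δ_0 - S'(0)) = -18 and h_3·m_3 + 2h_3·m_4 = 6(S'(4) - Δ_3) = -72.
Hence m_0 = -39/2, m_1 = 21, m_2 = -21/2, m_3 = 27, m_4 = -99/2.
On [2, 3], S(x) = -4 + 0·(x - 2) - 21/4·(x - 2)² + 25/4·(x - 2)³.
With (x - 2) = 1/2: S(5/2) = -145/32.

-4.5313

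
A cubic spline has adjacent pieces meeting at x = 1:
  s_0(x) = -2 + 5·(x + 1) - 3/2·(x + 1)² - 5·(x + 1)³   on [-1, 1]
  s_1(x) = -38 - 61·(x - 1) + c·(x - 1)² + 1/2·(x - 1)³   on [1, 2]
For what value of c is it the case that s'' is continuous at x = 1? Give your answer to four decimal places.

-31.5000

s_0''(x) = -3 - 30·(x + 1), so s_0''(1) = -63. On the right, s_1''(1) = 2c, so c = -63/2.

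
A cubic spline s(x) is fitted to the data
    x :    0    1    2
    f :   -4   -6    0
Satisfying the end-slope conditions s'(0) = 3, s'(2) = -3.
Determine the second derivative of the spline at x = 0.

-30

With σ_i denoting the second derivative at x_i, h_i = 1, 1, and Δ_i = (y_(i+1) − y_i)/h_i = -2, 6:
  1·σ_0 + 4·σ_1 + 1·σ_2 = 6(Δ_1 - Δ_0) = 48
Clamped end conditions give two more equations: 2h_0·σ_0 + h_0·σ_1 = 6(Δ_0 - s'(0)) = -30 and h_1·σ_1 + 2h_1·σ_2 = 6(s'(2) - Δ_1) = -54.
Hence σ_0 = -30, σ_1 = 30, σ_2 = -42.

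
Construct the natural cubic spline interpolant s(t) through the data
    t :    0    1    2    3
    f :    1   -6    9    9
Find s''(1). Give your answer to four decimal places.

Put M_i = s'' at the i-th knot. Here h = (1, 1, 1) and Δ = (-7, 15, 0), so the interior equations h_(i-1)·M_(i-1) + 2(h_(i-1)+h_i)·M_i + h_i·M_(i+1) = 6(Δ_i − Δ_(i-1)) read
  1·M_0 + 4·M_1 + 1·M_2 = 6(Δ_1 - Δ_0) = 132
  1·M_1 + 4·M_2 + 1·M_3 = 6(Δ_2 - Δ_1) = -90
Natural end conditions: M_0 = M_3 = 0.
Solving the tridiagonal system: M_0 = 0, M_1 = 206/5, M_2 = -164/5, M_3 = 0.

41.2000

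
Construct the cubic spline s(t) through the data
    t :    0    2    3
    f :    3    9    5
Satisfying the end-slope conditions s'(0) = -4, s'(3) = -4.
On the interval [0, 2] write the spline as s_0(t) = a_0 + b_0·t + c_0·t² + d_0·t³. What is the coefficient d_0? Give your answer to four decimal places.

Write M_i for s''(x_i). With h_i = 2, 1 and divided differences Δ_i = 3, -4, the continuity of s' gives the tridiagonal system
  2·M_0 + 6·M_1 + 1·M_2 = 6(Δ_1 - Δ_0) = -42
Clamped end conditions give two more equations: 2h_0·M_0 + h_0·M_1 = 6(Δ_0 - s'(0)) = 42 and h_1·M_1 + 2h_1·M_2 = 6(s'(3) - Δ_1) = 0.
Hence M_0 = 35/2, M_1 = -14, M_2 = 7.
On [0, 2], with s_0(t) = a_0 + b_0·t + c_0·t² + d_0·t³: c_0 = M_0/2 = 35/4, d_0 = (M_1 - M_0)/(6h_0) = -21/8, b_0 = Δ_0 - h_0(2M_0 + M_1)/6 = -4.

-2.6250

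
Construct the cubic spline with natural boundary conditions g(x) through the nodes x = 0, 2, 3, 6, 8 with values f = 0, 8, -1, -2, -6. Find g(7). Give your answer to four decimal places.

-3.0144

Write M_i for g''(x_i). With h_i = 2, 1, 3, 2 and divided differences Δ_i = 4, -9, -1/3, -2, the continuity of g' gives the tridiagonal system
  2·M_0 + 6·M_1 + 1·M_2 = 6(Δ_1 - Δ_0) = -78
  1·M_1 + 8·M_2 + 3·M_3 = 6(Δ_2 - Δ_1) = 52
  3·M_2 + 10·M_3 + 2·M_4 = 6(Δ_3 - Δ_2) = -10
Natural end conditions: M_0 = M_4 = 0.
Solving the tridiagonal system: M_0 = 0, M_1 = -761/52, M_2 = 255/26, M_3 = -205/52, M_4 = 0.
On [6, 8], g(x) = -2 + 49/78·(x - 6) - 205/104·(x - 6)² + 205/624·(x - 6)³.
With (x - 6) = 1: g(7) = -627/208.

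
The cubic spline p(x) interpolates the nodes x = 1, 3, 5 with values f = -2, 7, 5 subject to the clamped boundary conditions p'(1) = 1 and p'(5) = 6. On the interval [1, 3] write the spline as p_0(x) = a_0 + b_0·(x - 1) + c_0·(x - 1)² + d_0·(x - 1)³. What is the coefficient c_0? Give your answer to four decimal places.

With σ_i denoting the second derivative at x_i, h_i = 2, 2, and Δ_i = (y_(i+1) − y_i)/h_i = 9/2, -1:
  2·σ_0 + 8·σ_1 + 2·σ_2 = 6(Δ_1 - Δ_0) = -33
Clamped end conditions give two more equations: 2h_0·σ_0 + h_0·σ_1 = 6(Δ_0 - p'(1)) = 21 and h_1·σ_1 + 2h_1·σ_2 = 6(p'(5) - Δ_1) = 42.
Solving the tridiagonal system: σ_0 = 85/8, σ_1 = -43/4, σ_2 = 127/8.
On [1, 3], with p_0(x) = a_0 + b_0·(x - 1) + c_0·(x - 1)² + d_0·(x - 1)³: c_0 = σ_0/2 = 85/16, d_0 = (σ_1 - σ_0)/(6h_0) = -57/32, b_0 = Δ_0 - h_0(2σ_0 + σ_1)/6 = 1.

5.3125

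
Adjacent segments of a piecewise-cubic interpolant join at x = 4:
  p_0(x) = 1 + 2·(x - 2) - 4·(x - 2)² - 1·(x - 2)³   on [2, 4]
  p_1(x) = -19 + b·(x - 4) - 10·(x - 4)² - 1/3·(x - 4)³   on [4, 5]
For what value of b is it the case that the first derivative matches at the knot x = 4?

p_0'(x) = 2 - 8·(x - 2) - 3·(x - 2)², so p_0'(4) = -26. On the right, p_1'(4) = b, so b = -26.

-26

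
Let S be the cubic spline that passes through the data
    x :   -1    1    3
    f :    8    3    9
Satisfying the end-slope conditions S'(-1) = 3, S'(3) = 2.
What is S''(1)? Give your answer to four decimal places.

8.7500

Put σ_i = S'' at the i-th knot. Here h = (2, 2) and Δ = (-5/2, 3), so the interior equations h_(i-1)·σ_(i-1) + 2(h_(i-1)+h_i)·σ_i + h_i·σ_(i+1) = 6(Δ_i − Δ_(i-1)) read
  2·σ_0 + 8·σ_1 + 2·σ_2 = 6(Δ_1 - Δ_0) = 33
Clamped end conditions give two more equations: 2h_0·σ_0 + h_0·σ_1 = 6(Δ_0 - S'(-1)) = -33 and h_1·σ_1 + 2h_1·σ_2 = 6(S'(3) - Δ_1) = -6.
Solving: σ_0 = -101/8, σ_1 = 35/4, σ_2 = -47/8.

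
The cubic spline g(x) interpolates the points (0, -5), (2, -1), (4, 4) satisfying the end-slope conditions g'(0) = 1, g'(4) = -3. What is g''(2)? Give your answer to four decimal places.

2.7500

Put M_i = g'' at the i-th knot. Here h = (2, 2) and Δ = (2, 5/2), so the interior equations h_(i-1)·M_(i-1) + 2(h_(i-1)+h_i)·M_i + h_i·M_(i+1) = 6(Δ_i − Δ_(i-1)) read
  2·M_0 + 8·M_1 + 2·M_2 = 6(Δ_1 - Δ_0) = 3
Clamped end conditions give two more equations: 2h_0·M_0 + h_0·M_1 = 6(Δ_0 - g'(0)) = 6 and h_1·M_1 + 2h_1·M_2 = 6(g'(4) - Δ_1) = -33.
Forward elimination and back-substitution give M_0 = 1/8, M_1 = 11/4, M_2 = -77/8.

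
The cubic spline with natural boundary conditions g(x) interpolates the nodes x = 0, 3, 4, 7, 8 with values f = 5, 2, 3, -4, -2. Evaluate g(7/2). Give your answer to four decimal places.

Let M_i = g''(x_i). Step sizes h_i = 3, 1, 3, 1; slopes of the chords Δ_i = (y_(i+1) - y_i)/h_i = -1, 1, -7/3, 2.
  3·M_0 + 8·M_1 + 1·M_2 = 6(Δ_1 - Δ_0) = 12
  1·M_1 + 8·M_2 + 3·M_3 = 6(Δ_2 - Δ_1) = -20
  3·M_2 + 8·M_3 + 1·M_4 = 6(Δ_3 - Δ_2) = 26
Natural end conditions: M_0 = M_4 = 0.
Solving the tridiagonal system: M_0 = 0, M_1 = 449/216, M_2 = -125/27, M_3 = 359/72, M_4 = 0.
On [3, 4], g(x) = 2 + 233/216·(x - 3) + 449/432·(x - 3)² - 161/144·(x - 3)³.
With (x - 3) = 1/2: g(7/2) = 9191/3456.

2.6594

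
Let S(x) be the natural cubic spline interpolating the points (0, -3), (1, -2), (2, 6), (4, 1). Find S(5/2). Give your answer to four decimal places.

Put m_i = S'' at the i-th knot. Here h = (1, 1, 2) and Δ = (1, 8, -5/2), so the interior equations h_(i-1)·m_(i-1) + 2(h_(i-1)+h_i)·m_i + h_i·m_(i+1) = 6(Δ_i − Δ_(i-1)) read
  1·m_0 + 4·m_1 + 1·m_2 = 6(Δ_1 - Δ_0) = 42
  1·m_1 + 6·m_2 + 2·m_3 = 6(Δ_2 - Δ_1) = -63
Natural end conditions: m_0 = m_3 = 0.
Solving the tridiagonal system: m_0 = 0, m_1 = 315/23, m_2 = -294/23, m_3 = 0.
On [2, 4], S(x) = 6 + 277/46·(x - 2) - 147/23·(x - 2)² + 49/46·(x - 2)³.
With (x - 2) = 1/2: S(5/2) = 2777/368.

7.5462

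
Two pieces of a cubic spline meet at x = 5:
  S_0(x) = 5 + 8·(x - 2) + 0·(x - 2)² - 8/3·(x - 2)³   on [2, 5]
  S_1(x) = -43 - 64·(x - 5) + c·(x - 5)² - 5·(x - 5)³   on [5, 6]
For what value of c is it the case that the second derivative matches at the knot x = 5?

-24

S_0''(x) = 0 - 16·(x - 2), so S_0''(5) = -48. On the right, S_1''(5) = 2c, so c = -24.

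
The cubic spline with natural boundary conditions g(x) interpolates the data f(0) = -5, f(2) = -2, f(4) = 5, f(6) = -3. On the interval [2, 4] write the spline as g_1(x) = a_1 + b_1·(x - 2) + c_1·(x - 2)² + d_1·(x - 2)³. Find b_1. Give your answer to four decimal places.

3.5667

Let σ_i = g''(x_i). Step sizes h_i = 2, 2, 2; slopes of the chords Δ_i = (y_(i+1) - y_i)/h_i = 3/2, 7/2, -4.
  2·σ_0 + 8·σ_1 + 2·σ_2 = 6(Δ_1 - Δ_0) = 12
  2·σ_1 + 8·σ_2 + 2·σ_3 = 6(Δ_2 - Δ_1) = -45
Natural end conditions: σ_0 = σ_3 = 0.
Forward elimination and back-substitution give σ_0 = 0, σ_1 = 31/10, σ_2 = -32/5, σ_3 = 0.
On [2, 4], with g_1(x) = a_1 + b_1·(x - 2) + c_1·(x - 2)² + d_1·(x - 2)³: c_1 = σ_1/2 = 31/20, d_1 = (σ_2 - σ_1)/(6h_1) = -19/24, b_1 = Δ_1 - h_1(2σ_1 + σ_2)/6 = 107/30.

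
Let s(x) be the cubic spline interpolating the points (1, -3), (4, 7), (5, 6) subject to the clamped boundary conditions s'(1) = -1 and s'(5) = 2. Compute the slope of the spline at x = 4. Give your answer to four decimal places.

-0.5000

Let M_i = s''(x_i). Step sizes h_i = 3, 1; slopes of the chords Δ_i = (y_(i+1) - y_i)/h_i = 10/3, -1.
  3·M_0 + 8·M_1 + 1·M_2 = 6(Δ_1 - Δ_0) = -26
Clamped end conditions give two more equations: 2h_0·M_0 + h_0·M_1 = 6(Δ_0 - s'(1)) = 26 and h_1·M_1 + 2h_1·M_2 = 6(s'(5) - Δ_1) = 18.
Solving: M_0 = 25/3, M_1 = -8, M_2 = 13.
On [4, 5], s'(x) = b_1 + 2c_1·(x - 4) + 3d_1·(x - 4)² with b_1 = Δ_1 - h_1(2M_1 + M_2)/6 = -1/2, c_1 = M_1/2 = -4, d_1 = (M_2 - M_1)/(6h_1) = 7/2. So s'(4) = -1/2.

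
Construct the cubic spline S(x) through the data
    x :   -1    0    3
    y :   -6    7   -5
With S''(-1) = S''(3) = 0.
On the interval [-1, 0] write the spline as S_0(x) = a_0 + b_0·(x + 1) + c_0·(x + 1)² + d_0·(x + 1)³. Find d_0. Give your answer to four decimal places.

Put M_i = S'' at the i-th knot. Here h = (1, 3) and Δ = (13, -4), so the interior equations h_(i-1)·M_(i-1) + 2(h_(i-1)+h_i)·M_i + h_i·M_(i+1) = 6(Δ_i − Δ_(i-1)) read
  1·M_0 + 8·M_1 + 3·M_2 = 6(Δ_1 - Δ_0) = -102
Natural end conditions: M_0 = M_2 = 0.
Hence M_0 = 0, M_1 = -51/4, M_2 = 0.
On [-1, 0], with S_0(x) = a_0 + b_0·(x + 1) + c_0·(x + 1)² + d_0·(x + 1)³: c_0 = M_0/2 = 0, d_0 = (M_1 - M_0)/(6h_0) = -17/8, b_0 = Δ_0 - h_0(2M_0 + M_1)/6 = 121/8.

-2.1250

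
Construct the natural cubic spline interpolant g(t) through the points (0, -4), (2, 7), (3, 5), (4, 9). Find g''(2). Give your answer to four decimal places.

-9.3913

Put M_i = g'' at the i-th knot. Here h = (2, 1, 1) and Δ = (11/2, -2, 4), so the interior equations h_(i-1)·M_(i-1) + 2(h_(i-1)+h_i)·M_i + h_i·M_(i+1) = 6(Δ_i − Δ_(i-1)) read
  2·M_0 + 6·M_1 + 1·M_2 = 6(Δ_1 - Δ_0) = -45
  1·M_1 + 4·M_2 + 1·M_3 = 6(Δ_2 - Δ_1) = 36
Natural end conditions: M_0 = M_3 = 0.
Solving: M_0 = 0, M_1 = -216/23, M_2 = 261/23, M_3 = 0.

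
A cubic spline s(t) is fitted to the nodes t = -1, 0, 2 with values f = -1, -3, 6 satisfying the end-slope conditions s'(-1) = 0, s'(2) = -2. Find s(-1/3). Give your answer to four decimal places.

Let M_i = s''(x_i). Step sizes h_i = 1, 2; slopes of the chords Δ_i = (y_(i+1) - y_i)/h_i = -2, 9/2.
  1·M_0 + 6·M_1 + 2·M_2 = 6(Δ_1 - Δ_0) = 39
Clamped end conditions give two more equations: 2h_0·M_0 + h_0·M_1 = 6(Δ_0 - s'(-1)) = -12 and h_1·M_1 + 2h_1·M_2 = 6(s'(2) - Δ_1) = -39.
Hence M_0 = -79/6, M_1 = 43/3, M_2 = -203/12.
On [-1, 0], s(t) = -1 + 0·(t + 1) - 79/12·(t + 1)² + 55/12·(t + 1)³.
With (t + 1) = 2/3: s(-1/3) = -208/81.

-2.5679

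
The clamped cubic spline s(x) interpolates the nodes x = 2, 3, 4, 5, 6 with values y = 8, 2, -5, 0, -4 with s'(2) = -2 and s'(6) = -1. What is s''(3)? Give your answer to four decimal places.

-5.6429

Write m_i for s''(x_i). With h_i = 1, 1, 1, 1 and divided differences Δ_i = -6, -7, 5, -4, the continuity of s' gives the tridiagonal system
  1·m_0 + 4·m_1 + 1·m_2 = 6(Δ_1 - Δ_0) = -6
  1·m_1 + 4·m_2 + 1·m_3 = 6(Δ_2 - Δ_1) = 72
  1·m_2 + 4·m_3 + 1·m_4 = 6(Δ_3 - Δ_2) = -54
Clamped end conditions give two more equations: 2h_0·m_0 + h_0·m_1 = 6(Δ_0 - s'(2)) = -24 and h_3·m_3 + 2h_3·m_4 = 6(s'(6) - Δ_3) = 18.
Forward elimination and back-substitution give m_0 = -257/28, m_1 = -79/14, m_2 = 103/4, m_3 = -355/14, m_4 = 607/28.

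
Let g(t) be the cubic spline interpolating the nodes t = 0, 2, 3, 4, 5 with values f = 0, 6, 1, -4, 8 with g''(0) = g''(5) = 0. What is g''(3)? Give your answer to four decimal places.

Write σ_i for g''(x_i). With h_i = 2, 1, 1, 1 and divided differences Δ_i = 3, -5, -5, 12, the continuity of g' gives the tridiagonal system
  2·σ_0 + 6·σ_1 + 1·σ_2 = 6(Δ_1 - Δ_0) = -48
  1·σ_1 + 4·σ_2 + 1·σ_3 = 6(Δ_2 - Δ_1) = 0
  1·σ_2 + 4·σ_3 + 1·σ_4 = 6(Δ_3 - Δ_2) = 102
Natural end conditions: σ_0 = σ_4 = 0.
Forward elimination and back-substitution give σ_0 = 0, σ_1 = -309/43, σ_2 = -210/43, σ_3 = 1149/43, σ_4 = 0.

-4.8837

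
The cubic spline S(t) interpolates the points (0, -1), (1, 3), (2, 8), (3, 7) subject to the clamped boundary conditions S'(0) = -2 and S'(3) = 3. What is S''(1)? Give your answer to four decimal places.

Put M_i = S'' at the i-th knot. Here h = (1, 1, 1) and Δ = (4, 5, -1), so the interior equations h_(i-1)·M_(i-1) + 2(h_(i-1)+h_i)·M_i + h_i·M_(i+1) = 6(Δ_i − Δ_(i-1)) read
  1·M_0 + 4·M_1 + 1·M_2 = 6(Δ_1 - Δ_0) = 6
  1·M_1 + 4·M_2 + 1·M_3 = 6(Δ_2 - Δ_1) = -36
Clamped end conditions give two more equations: 2h_0·M_0 + h_0·M_1 = 6(Δ_0 - S'(0)) = 36 and h_2·M_2 + 2h_2·M_3 = 6(S'(3) - Δ_2) = 24.
Solving the tridiagonal system: M_0 = 266/15, M_1 = 8/15, M_2 = -208/15, M_3 = 284/15.

0.5333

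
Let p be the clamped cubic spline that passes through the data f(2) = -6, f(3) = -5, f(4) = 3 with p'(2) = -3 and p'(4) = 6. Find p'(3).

6

With m_i denoting the second derivative at x_i, h_i = 1, 1, and Δ_i = (y_(i+1) − y_i)/h_i = 1, 8:
  1·m_0 + 4·m_1 + 1·m_2 = 6(Δ_1 - Δ_0) = 42
Clamped end conditions give two more equations: 2h_0·m_0 + h_0·m_1 = 6(Δ_0 - p'(2)) = 24 and h_1·m_1 + 2h_1·m_2 = 6(p'(4) - Δ_1) = -12.
Solving: m_0 = 6, m_1 = 12, m_2 = -12.
On [3, 4], p'(t) = b_1 + 2c_1·(t - 3) + 3d_1·(t - 3)² with b_1 = Δ_1 - h_1(2m_1 + m_2)/6 = 6, c_1 = m_1/2 = 6, d_1 = (m_2 - m_1)/(6h_1) = -4. So p'(3) = 6.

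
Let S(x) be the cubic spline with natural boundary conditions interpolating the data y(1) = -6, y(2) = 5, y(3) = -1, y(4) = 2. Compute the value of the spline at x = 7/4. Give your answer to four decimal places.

With m_i denoting the second derivative at x_i, h_i = 1, 1, 1, and Δ_i = (y_(i+1) − y_i)/h_i = 11, -6, 3:
  1·m_0 + 4·m_1 + 1·m_2 = 6(Δ_1 - Δ_0) = -102
  1·m_1 + 4·m_2 + 1·m_3 = 6(Δ_2 - Δ_1) = 54
Natural end conditions: m_0 = m_3 = 0.
Solving: m_0 = 0, m_1 = -154/5, m_2 = 106/5, m_3 = 0.
On [1, 2], S(x) = -6 + 242/15·(x - 1) + 0·(x - 1)² - 77/15·(x - 1)³.
With (x - 1) = 3/4: S(7/4) = 1259/320.

3.9344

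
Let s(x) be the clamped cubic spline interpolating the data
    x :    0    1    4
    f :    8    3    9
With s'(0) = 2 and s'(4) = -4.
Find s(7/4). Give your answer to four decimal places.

With σ_i denoting the second derivative at x_i, h_i = 1, 3, and Δ_i = (y_(i+1) − y_i)/h_i = -5, 2:
  1·σ_0 + 8·σ_1 + 3·σ_2 = 6(Δ_1 - Δ_0) = 42
Clamped end conditions give two more equations: 2h_0·σ_0 + h_0·σ_1 = 6(Δ_0 - s'(0)) = -42 and h_1·σ_1 + 2h_1·σ_2 = 6(s'(4) - Δ_1) = -36.
Solving: σ_0 = -111/4, σ_1 = 27/2, σ_2 = -51/4.
On [1, 4], s(x) = 3 - 41/8·(x - 1) + 27/4·(x - 1)² - 35/24·(x - 1)³.
With (x - 1) = 3/4: s(7/4) = 1197/512.

2.3379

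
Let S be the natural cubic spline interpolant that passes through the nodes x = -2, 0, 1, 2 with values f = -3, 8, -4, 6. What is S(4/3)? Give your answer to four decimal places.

Write σ_i for S''(x_i). With h_i = 2, 1, 1 and divided differences Δ_i = 11/2, -12, 10, the continuity of S' gives the tridiagonal system
  2·σ_0 + 6·σ_1 + 1·σ_2 = 6(Δ_1 - Δ_0) = -105
  1·σ_1 + 4·σ_2 + 1·σ_3 = 6(Δ_2 - Δ_1) = 132
Natural end conditions: σ_0 = σ_3 = 0.
Solving: σ_0 = 0, σ_1 = -24, σ_2 = 39, σ_3 = 0.
On [1, 2], S(x) = -4 - 3·(x - 1) + 39/2·(x - 1)² - 13/2·(x - 1)³.
With (x - 1) = 1/3: S(4/3) = -83/27.

-3.0741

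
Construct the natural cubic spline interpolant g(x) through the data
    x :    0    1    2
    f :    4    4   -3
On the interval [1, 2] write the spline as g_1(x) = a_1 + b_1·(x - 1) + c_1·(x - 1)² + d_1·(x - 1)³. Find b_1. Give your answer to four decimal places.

-3.5000

Let m_i = g''(x_i). Step sizes h_i = 1, 1; slopes of the chords Δ_i = (y_(i+1) - y_i)/h_i = 0, -7.
  1·m_0 + 4·m_1 + 1·m_2 = 6(Δ_1 - Δ_0) = -42
Natural end conditions: m_0 = m_2 = 0.
Forward elimination and back-substitution give m_0 = 0, m_1 = -21/2, m_2 = 0.
On [1, 2], with g_1(x) = a_1 + b_1·(x - 1) + c_1·(x - 1)² + d_1·(x - 1)³: c_1 = m_1/2 = -21/4, d_1 = (m_2 - m_1)/(6h_1) = 7/4, b_1 = Δ_1 - h_1(2m_1 + m_2)/6 = -7/2.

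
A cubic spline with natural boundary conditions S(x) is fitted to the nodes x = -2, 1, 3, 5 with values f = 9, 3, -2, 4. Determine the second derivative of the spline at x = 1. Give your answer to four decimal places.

Let M_i = S''(x_i). Step sizes h_i = 3, 2, 2; slopes of the chords Δ_i = (y_(i+1) - y_i)/h_i = -2, -5/2, 3.
  3·M_0 + 10·M_1 + 2·M_2 = 6(Δ_1 - Δ_0) = -3
  2·M_1 + 8·M_2 + 2·M_3 = 6(Δ_2 - Δ_1) = 33
Natural end conditions: M_0 = M_3 = 0.
Solving the tridiagonal system: M_0 = 0, M_1 = -45/38, M_2 = 84/19, M_3 = 0.

-1.1842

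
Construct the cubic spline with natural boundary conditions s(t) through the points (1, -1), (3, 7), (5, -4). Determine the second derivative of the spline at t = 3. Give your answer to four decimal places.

With σ_i denoting the second derivative at x_i, h_i = 2, 2, and Δ_i = (y_(i+1) − y_i)/h_i = 4, -11/2:
  2·σ_0 + 8·σ_1 + 2·σ_2 = 6(Δ_1 - Δ_0) = -57
Natural end conditions: σ_0 = σ_2 = 0.
Solving the tridiagonal system: σ_0 = 0, σ_1 = -57/8, σ_2 = 0.

-7.1250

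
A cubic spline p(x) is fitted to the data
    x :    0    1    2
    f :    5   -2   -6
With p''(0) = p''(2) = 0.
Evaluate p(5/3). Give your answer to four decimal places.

Put σ_i = p'' at the i-th knot. Here h = (1, 1) and Δ = (-7, -4), so the interior equations h_(i-1)·σ_(i-1) + 2(h_(i-1)+h_i)·σ_i + h_i·σ_(i+1) = 6(Δ_i − Δ_(i-1)) read
  1·σ_0 + 4·σ_1 + 1·σ_2 = 6(Δ_1 - Δ_0) = 18
Natural end conditions: σ_0 = σ_2 = 0.
Solving: σ_0 = 0, σ_1 = 9/2, σ_2 = 0.
On [1, 2], p(x) = -2 - 11/2·(x - 1) + 9/4·(x - 1)² - 3/4·(x - 1)³.
With (x - 1) = 2/3: p(5/3) = -44/9.

-4.8889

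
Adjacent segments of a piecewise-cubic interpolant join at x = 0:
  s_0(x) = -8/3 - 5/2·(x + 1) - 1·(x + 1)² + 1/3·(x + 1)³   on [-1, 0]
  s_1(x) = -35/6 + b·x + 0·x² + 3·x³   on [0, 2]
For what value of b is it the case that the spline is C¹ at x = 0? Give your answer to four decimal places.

s_0'(x) = -5/2 - 2·(x + 1) + 1·(x + 1)², so s_0'(0) = -7/2. On the right, s_1'(0) = b, so b = -7/2.

-3.5000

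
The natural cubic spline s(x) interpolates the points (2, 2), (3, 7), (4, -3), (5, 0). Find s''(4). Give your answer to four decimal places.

Let M_i = s''(x_i). Step sizes h_i = 1, 1, 1; slopes of the chords Δ_i = (y_(i+1) - y_i)/h_i = 5, -10, 3.
  1·M_0 + 4·M_1 + 1·M_2 = 6(Δ_1 - Δ_0) = -90
  1·M_1 + 4·M_2 + 1·M_3 = 6(Δ_2 - Δ_1) = 78
Natural end conditions: M_0 = M_3 = 0.
Forward elimination and back-substitution give M_0 = 0, M_1 = -146/5, M_2 = 134/5, M_3 = 0.

26.8000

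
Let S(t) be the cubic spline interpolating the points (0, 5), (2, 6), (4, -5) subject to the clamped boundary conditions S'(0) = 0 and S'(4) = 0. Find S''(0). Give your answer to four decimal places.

5.2500

Let σ_i = S''(x_i). Step sizes h_i = 2, 2; slopes of the chords Δ_i = (y_(i+1) - y_i)/h_i = 1/2, -11/2.
  2·σ_0 + 8·σ_1 + 2·σ_2 = 6(Δ_1 - Δ_0) = -36
Clamped end conditions give two more equations: 2h_0·σ_0 + h_0·σ_1 = 6(Δ_0 - S'(0)) = 3 and h_1·σ_1 + 2h_1·σ_2 = 6(S'(4) - Δ_1) = 33.
Solving the tridiagonal system: σ_0 = 21/4, σ_1 = -9, σ_2 = 51/4.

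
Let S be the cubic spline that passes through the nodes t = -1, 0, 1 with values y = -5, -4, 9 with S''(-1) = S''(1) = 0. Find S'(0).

7

Let σ_i = S''(x_i). Step sizes h_i = 1, 1; slopes of the chords Δ_i = (y_(i+1) - y_i)/h_i = 1, 13.
  1·σ_0 + 4·σ_1 + 1·σ_2 = 6(Δ_1 - Δ_0) = 72
Natural end conditions: σ_0 = σ_2 = 0.
Solving: σ_0 = 0, σ_1 = 18, σ_2 = 0.
On [0, 1], S'(t) = b_1 + 2c_1·t + 3d_1·t² with b_1 = Δ_1 - h_1(2σ_1 + σ_2)/6 = 7, c_1 = σ_1/2 = 9, d_1 = (σ_2 - σ_1)/(6h_1) = -3. So S'(0) = 7.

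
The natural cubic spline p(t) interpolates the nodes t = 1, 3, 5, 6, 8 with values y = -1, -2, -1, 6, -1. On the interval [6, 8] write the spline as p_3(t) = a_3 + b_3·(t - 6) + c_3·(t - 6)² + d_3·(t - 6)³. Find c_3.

-6

Write M_i for p''(x_i). With h_i = 2, 2, 1, 2 and divided differences Δ_i = -1/2, 1/2, 7, -7/2, the continuity of p' gives the tridiagonal system
  2·M_0 + 8·M_1 + 2·M_2 = 6(Δ_1 - Δ_0) = 6
  2·M_1 + 6·M_2 + 1·M_3 = 6(Δ_2 - Δ_1) = 39
  1·M_2 + 6·M_3 + 2·M_4 = 6(Δ_3 - Δ_2) = -63
Natural end conditions: M_0 = M_4 = 0.
Solving: M_0 = 0, M_1 = -3/2, M_2 = 9, M_3 = -12, M_4 = 0.
On [6, 8], with p_3(t) = a_3 + b_3·(t - 6) + c_3·(t - 6)² + d_3·(t - 6)³: c_3 = M_3/2 = -6, d_3 = (M_4 - M_3)/(6h_3) = 1, b_3 = Δ_3 - h_3(2M_3 + M_4)/6 = 9/2.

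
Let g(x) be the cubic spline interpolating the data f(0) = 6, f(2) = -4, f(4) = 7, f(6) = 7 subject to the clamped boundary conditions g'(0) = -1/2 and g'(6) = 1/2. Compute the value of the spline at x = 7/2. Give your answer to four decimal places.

Put σ_i = g'' at the i-th knot. Here h = (2, 2, 2) and Δ = (-5, 11/2, 0), so the interior equations h_(i-1)·σ_(i-1) + 2(h_(i-1)+h_i)·σ_i + h_i·σ_(i+1) = 6(Δ_i − Δ_(i-1)) read
  2·σ_0 + 8·σ_1 + 2·σ_2 = 6(Δ_1 - Δ_0) = 63
  2·σ_1 + 8·σ_2 + 2·σ_3 = 6(Δ_2 - Δ_1) = -33
Clamped end conditions give two more equations: 2h_0·σ_0 + h_0·σ_1 = 6(Δ_0 - g'(0)) = -27 and h_2·σ_2 + 2h_2·σ_3 = 6(g'(6) - Δ_2) = 3.
Hence σ_0 = -202/15, σ_1 = 403/30, σ_2 = -263/30, σ_3 = 77/15.
On [2, 4], g(x) = -4 - 8/15·(x - 2) + 403/60·(x - 2)² - 37/20·(x - 2)³.
With (x - 2) = 3/2: g(7/2) = 651/160.

4.0688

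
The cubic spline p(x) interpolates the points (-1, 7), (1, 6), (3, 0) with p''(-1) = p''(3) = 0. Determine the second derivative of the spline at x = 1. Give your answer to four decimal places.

-1.8750

Let M_i = p''(x_i). Step sizes h_i = 2, 2; slopes of the chords Δ_i = (y_(i+1) - y_i)/h_i = -1/2, -3.
  2·M_0 + 8·M_1 + 2·M_2 = 6(Δ_1 - Δ_0) = -15
Natural end conditions: M_0 = M_2 = 0.
Solving the tridiagonal system: M_0 = 0, M_1 = -15/8, M_2 = 0.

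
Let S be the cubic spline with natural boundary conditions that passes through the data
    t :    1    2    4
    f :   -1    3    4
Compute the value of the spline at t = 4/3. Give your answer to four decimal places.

Put σ_i = S'' at the i-th knot. Here h = (1, 2) and Δ = (4, 1/2), so the interior equations h_(i-1)·σ_(i-1) + 2(h_(i-1)+h_i)·σ_i + h_i·σ_(i+1) = 6(Δ_i − Δ_(i-1)) read
  1·σ_0 + 6·σ_1 + 2·σ_2 = 6(Δ_1 - Δ_0) = -21
Natural end conditions: σ_0 = σ_2 = 0.
Hence σ_0 = 0, σ_1 = -7/2, σ_2 = 0.
On [1, 2], S(t) = -1 + 55/12·(t - 1) + 0·(t - 1)² - 7/12·(t - 1)³.
With (t - 1) = 1/3: S(4/3) = 41/81.

0.5062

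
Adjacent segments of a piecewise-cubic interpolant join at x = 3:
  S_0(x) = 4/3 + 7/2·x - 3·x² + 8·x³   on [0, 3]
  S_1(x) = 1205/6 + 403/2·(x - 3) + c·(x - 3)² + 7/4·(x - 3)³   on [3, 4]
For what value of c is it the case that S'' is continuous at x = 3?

S_0''(x) = -6 + 48·x, so S_0''(3) = 138. On the right, S_1''(3) = 2c, so c = 69.

69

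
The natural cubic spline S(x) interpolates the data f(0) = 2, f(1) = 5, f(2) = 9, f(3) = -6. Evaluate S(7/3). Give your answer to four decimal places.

5.9012

Put M_i = S'' at the i-th knot. Here h = (1, 1, 1) and Δ = (3, 4, -15), so the interior equations h_(i-1)·M_(i-1) + 2(h_(i-1)+h_i)·M_i + h_i·M_(i+1) = 6(Δ_i − Δ_(i-1)) read
  1·M_0 + 4·M_1 + 1·M_2 = 6(Δ_1 - Δ_0) = 6
  1·M_1 + 4·M_2 + 1·M_3 = 6(Δ_2 - Δ_1) = -114
Natural end conditions: M_0 = M_3 = 0.
Hence M_0 = 0, M_1 = 46/5, M_2 = -154/5, M_3 = 0.
On [2, 3], S(x) = 9 - 71/15·(x - 2) - 77/5·(x - 2)² + 77/15·(x - 2)³.
With (x - 2) = 1/3: S(7/3) = 478/81.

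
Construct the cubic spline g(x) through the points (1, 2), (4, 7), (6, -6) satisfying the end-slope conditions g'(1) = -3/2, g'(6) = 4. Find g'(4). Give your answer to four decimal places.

Put M_i = g'' at the i-th knot. Here h = (3, 2) and Δ = (5/3, -13/2), so the interior equations h_(i-1)·M_(i-1) + 2(h_(i-1)+h_i)·M_i + h_i·M_(i+1) = 6(Δ_i − Δ_(i-1)) read
  3·M_0 + 10·M_1 + 2·M_2 = 6(Δ_1 - Δ_0) = -49
Clamped end conditions give two more equations: 2h_0·M_0 + h_0·M_1 = 6(Δ_0 - g'(1)) = 19 and h_1·M_1 + 2h_1·M_2 = 6(g'(6) - Δ_1) = 63.
Solving the tridiagonal system: M_0 = 55/6, M_1 = -12, M_2 = 87/4.
On [4, 6], g'(x) = b_1 + 2c_1·(x - 4) + 3d_1·(x - 4)² with b_1 = Δ_1 - h_1(2M_1 + M_2)/6 = -23/4, c_1 = M_1/2 = -6, d_1 = (M_2 - M_1)/(6h_1) = 45/16. So g'(4) = -23/4.

-5.7500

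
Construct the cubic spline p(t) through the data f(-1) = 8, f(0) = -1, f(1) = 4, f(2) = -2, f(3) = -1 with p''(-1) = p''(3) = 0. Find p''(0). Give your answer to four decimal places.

27.9643

Let M_i = p''(x_i). Step sizes h_i = 1, 1, 1, 1; slopes of the chords Δ_i = (y_(i+1) - y_i)/h_i = -9, 5, -6, 1.
  1·M_0 + 4·M_1 + 1·M_2 = 6(Δ_1 - Δ_0) = 84
  1·M_1 + 4·M_2 + 1·M_3 = 6(Δ_2 - Δ_1) = -66
  1·M_2 + 4·M_3 + 1·M_4 = 6(Δ_3 - Δ_2) = 42
Natural end conditions: M_0 = M_4 = 0.
Hence M_0 = 0, M_1 = 783/28, M_2 = -195/7, M_3 = 489/28, M_4 = 0.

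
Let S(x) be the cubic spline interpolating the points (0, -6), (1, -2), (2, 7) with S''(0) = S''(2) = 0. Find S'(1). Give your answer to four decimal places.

Write M_i for S''(x_i). With h_i = 1, 1 and divided differences Δ_i = 4, 9, the continuity of S' gives the tridiagonal system
  1·M_0 + 4·M_1 + 1·M_2 = 6(Δ_1 - Δ_0) = 30
Natural end conditions: M_0 = M_2 = 0.
Hence M_0 = 0, M_1 = 15/2, M_2 = 0.
On [1, 2], S'(x) = b_1 + 2c_1·(x - 1) + 3d_1·(x - 1)² with b_1 = Δ_1 - h_1(2M_1 + M_2)/6 = 13/2, c_1 = M_1/2 = 15/4, d_1 = (M_2 - M_1)/(6h_1) = -5/4. So S'(1) = 13/2.

6.5000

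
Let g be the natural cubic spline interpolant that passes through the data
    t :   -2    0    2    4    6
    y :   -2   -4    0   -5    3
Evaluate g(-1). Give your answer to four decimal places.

-3.9308

With m_i denoting the second derivative at x_i, h_i = 2, 2, 2, 2, and Δ_i = (y_(i+1) − y_i)/h_i = -1, 2, -5/2, 4:
  2·m_0 + 8·m_1 + 2·m_2 = 6(Δ_1 - Δ_0) = 18
  2·m_1 + 8·m_2 + 2·m_3 = 6(Δ_2 - Δ_1) = -27
  2·m_2 + 8·m_3 + 2·m_4 = 6(Δ_3 - Δ_2) = 39
Natural end conditions: m_0 = m_4 = 0.
Forward elimination and back-substitution give m_0 = 0, m_1 = 417/112, m_2 = -165/28, m_3 = 711/112, m_4 = 0.
On [-2, 0], g(t) = -2 - 251/112·(t + 2) + 0·(t + 2)² + 139/448·(t + 2)³.
With (t + 2) = 1: g(-1) = -1761/448.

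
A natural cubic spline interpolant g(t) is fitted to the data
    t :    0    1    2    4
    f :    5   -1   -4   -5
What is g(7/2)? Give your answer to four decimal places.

-5.0353

Let m_i = g''(x_i). Step sizes h_i = 1, 1, 2; slopes of the chords Δ_i = (y_(i+1) - y_i)/h_i = -6, -3, -1/2.
  1·m_0 + 4·m_1 + 1·m_2 = 6(Δ_1 - Δ_0) = 18
  1·m_1 + 6·m_2 + 2·m_3 = 6(Δ_2 - Δ_1) = 15
Natural end conditions: m_0 = m_3 = 0.
Hence m_0 = 0, m_1 = 93/23, m_2 = 42/23, m_3 = 0.
On [2, 4], g(t) = -4 - 79/46·(t - 2) + 21/23·(t - 2)² - 7/46·(t - 2)³.
With (t - 2) = 3/2: g(7/2) = -1853/368.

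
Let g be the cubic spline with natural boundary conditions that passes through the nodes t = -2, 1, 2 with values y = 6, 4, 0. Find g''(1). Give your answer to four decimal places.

-2.5000

Put M_i = g'' at the i-th knot. Here h = (3, 1) and Δ = (-2/3, -4), so the interior equations h_(i-1)·M_(i-1) + 2(h_(i-1)+h_i)·M_i + h_i·M_(i+1) = 6(Δ_i − Δ_(i-1)) read
  3·M_0 + 8·M_1 + 1·M_2 = 6(Δ_1 - Δ_0) = -20
Natural end conditions: M_0 = M_2 = 0.
Solving: M_0 = 0, M_1 = -5/2, M_2 = 0.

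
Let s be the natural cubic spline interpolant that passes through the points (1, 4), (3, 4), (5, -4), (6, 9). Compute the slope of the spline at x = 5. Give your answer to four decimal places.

Let σ_i = s''(x_i). Step sizes h_i = 2, 2, 1; slopes of the chords Δ_i = (y_(i+1) - y_i)/h_i = 0, -4, 13.
  2·σ_0 + 8·σ_1 + 2·σ_2 = 6(Δ_1 - Δ_0) = -24
  2·σ_1 + 6·σ_2 + 1·σ_3 = 6(Δ_2 - Δ_1) = 102
Natural end conditions: σ_0 = σ_3 = 0.
Forward elimination and back-substitution give σ_0 = 0, σ_1 = -87/11, σ_2 = 216/11, σ_3 = 0.
On [5, 6], s'(x) = b_2 + 2c_2·(x - 5) + 3d_2·(x - 5)² with b_2 = Δ_2 - h_2(2σ_2 + σ_3)/6 = 71/11, c_2 = σ_2/2 = 108/11, d_2 = (σ_3 - σ_2)/(6h_2) = -36/11. So s'(5) = 71/11.

6.4545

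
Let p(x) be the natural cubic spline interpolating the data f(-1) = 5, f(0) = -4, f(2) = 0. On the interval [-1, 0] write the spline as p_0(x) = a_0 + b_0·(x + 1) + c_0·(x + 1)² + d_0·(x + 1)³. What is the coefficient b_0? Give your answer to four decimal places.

-10.8333

Let M_i = p''(x_i). Step sizes h_i = 1, 2; slopes of the chords Δ_i = (y_(i+1) - y_i)/h_i = -9, 2.
  1·M_0 + 6·M_1 + 2·M_2 = 6(Δ_1 - Δ_0) = 66
Natural end conditions: M_0 = M_2 = 0.
Forward elimination and back-substitution give M_0 = 0, M_1 = 11, M_2 = 0.
On [-1, 0], with p_0(x) = a_0 + b_0·(x + 1) + c_0·(x + 1)² + d_0·(x + 1)³: c_0 = M_0/2 = 0, d_0 = (M_1 - M_0)/(6h_0) = 11/6, b_0 = Δ_0 - h_0(2M_0 + M_1)/6 = -65/6.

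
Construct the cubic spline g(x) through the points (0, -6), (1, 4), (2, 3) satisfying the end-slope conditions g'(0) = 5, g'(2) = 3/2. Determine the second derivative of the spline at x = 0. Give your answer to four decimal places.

With M_i denoting the second derivative at x_i, h_i = 1, 1, and Δ_i = (y_(i+1) − y_i)/h_i = 10, -1:
  1·M_0 + 4·M_1 + 1·M_2 = 6(Δ_1 - Δ_0) = -66
Clamped end conditions give two more equations: 2h_0·M_0 + h_0·M_1 = 6(Δ_0 - g'(0)) = 30 and h_1·M_1 + 2h_1·M_2 = 6(g'(2) - Δ_1) = 15.
Solving: M_0 = 119/4, M_1 = -59/2, M_2 = 89/4.

29.7500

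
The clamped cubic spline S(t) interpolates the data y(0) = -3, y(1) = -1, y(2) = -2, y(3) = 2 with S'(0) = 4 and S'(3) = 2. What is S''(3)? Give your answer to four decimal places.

-12.1333

Write m_i for S''(x_i). With h_i = 1, 1, 1 and divided differences Δ_i = 2, -1, 4, the continuity of S' gives the tridiagonal system
  1·m_0 + 4·m_1 + 1·m_2 = 6(Δ_1 - Δ_0) = -18
  1·m_1 + 4·m_2 + 1·m_3 = 6(Δ_2 - Δ_1) = 30
Clamped end conditions give two more equations: 2h_0·m_0 + h_0·m_1 = 6(Δ_0 - S'(0)) = -12 and h_2·m_2 + 2h_2·m_3 = 6(S'(3) - Δ_2) = -12.
Hence m_0 = -38/15, m_1 = -104/15, m_2 = 184/15, m_3 = -182/15.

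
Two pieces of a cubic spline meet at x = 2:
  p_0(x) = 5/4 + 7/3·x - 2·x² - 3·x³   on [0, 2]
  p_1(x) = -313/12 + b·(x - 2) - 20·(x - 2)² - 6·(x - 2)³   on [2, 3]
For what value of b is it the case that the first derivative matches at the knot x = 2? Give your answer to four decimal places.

-41.6667

p_0'(x) = 7/3 - 4·x - 9·x², so p_0'(2) = -125/3. On the right, p_1'(2) = b, so b = -125/3.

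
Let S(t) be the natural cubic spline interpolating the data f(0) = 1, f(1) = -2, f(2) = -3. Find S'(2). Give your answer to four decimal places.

-0.5000

With M_i denoting the second derivative at x_i, h_i = 1, 1, and Δ_i = (y_(i+1) − y_i)/h_i = -3, -1:
  1·M_0 + 4·M_1 + 1·M_2 = 6(Δ_1 - Δ_0) = 12
Natural end conditions: M_0 = M_2 = 0.
Solving the tridiagonal system: M_0 = 0, M_1 = 3, M_2 = 0.
On [1, 2], S'(t) = b_1 + 2c_1·(t - 1) + 3d_1·(t - 1)² with b_1 = Δ_1 - h_1(2M_1 + M_2)/6 = -2, c_1 = M_1/2 = 3/2, d_1 = (M_2 - M_1)/(6h_1) = -1/2. So S'(2) = -1/2.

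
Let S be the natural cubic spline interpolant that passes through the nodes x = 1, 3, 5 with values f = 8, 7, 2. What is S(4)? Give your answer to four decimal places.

Put m_i = S'' at the i-th knot. Here h = (2, 2) and Δ = (-1/2, -5/2), so the interior equations h_(i-1)·m_(i-1) + 2(h_(i-1)+h_i)·m_i + h_i·m_(i+1) = 6(Δ_i − Δ_(i-1)) read
  2·m_0 + 8·m_1 + 2·m_2 = 6(Δ_1 - Δ_0) = -12
Natural end conditions: m_0 = m_2 = 0.
Hence m_0 = 0, m_1 = -3/2, m_2 = 0.
On [3, 5], S(x) = 7 - 3/2·(x - 3) - 3/4·(x - 3)² + 1/8·(x - 3)³.
With (x - 3) = 1: S(4) = 39/8.

4.8750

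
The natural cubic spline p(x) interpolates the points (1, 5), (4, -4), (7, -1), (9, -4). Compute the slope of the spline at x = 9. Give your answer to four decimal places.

-2.2568

Put M_i = p'' at the i-th knot. Here h = (3, 3, 2) and Δ = (-3, 1, -3/2), so the interior equations h_(i-1)·M_(i-1) + 2(h_(i-1)+h_i)·M_i + h_i·M_(i+1) = 6(Δ_i − Δ_(i-1)) read
  3·M_0 + 12·M_1 + 3·M_2 = 6(Δ_1 - Δ_0) = 24
  3·M_1 + 10·M_2 + 2·M_3 = 6(Δ_2 - Δ_1) = -15
Natural end conditions: M_0 = M_3 = 0.
Hence M_0 = 0, M_1 = 95/37, M_2 = -84/37, M_3 = 0.
On [7, 9], p'(x) = b_2 + 2c_2·(x - 7) + 3d_2·(x - 7)² with b_2 = Δ_2 - h_2(2M_2 + M_3)/6 = 1/74, c_2 = M_2/2 = -42/37, d_2 = (M_3 - M_2)/(6h_2) = 7/37. So p'(9) = -167/74.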